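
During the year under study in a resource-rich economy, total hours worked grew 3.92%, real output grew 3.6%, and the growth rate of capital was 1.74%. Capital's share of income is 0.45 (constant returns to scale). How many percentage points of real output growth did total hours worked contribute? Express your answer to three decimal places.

2.156 pp

Labor's share = 1 − 0.45 = 0.55.
Contribution = share × growth = 0.55 × 3.92 = 2.156 pp.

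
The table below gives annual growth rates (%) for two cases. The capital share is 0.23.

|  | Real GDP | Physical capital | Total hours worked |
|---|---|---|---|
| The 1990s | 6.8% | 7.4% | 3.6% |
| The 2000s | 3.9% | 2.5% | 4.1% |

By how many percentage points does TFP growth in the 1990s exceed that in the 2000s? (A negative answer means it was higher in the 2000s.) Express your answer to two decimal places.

Labor's share = 1 − 0.23 = 0.77.
The 1990s: TFP = 6.8 − 1.702 − 2.772 = 2.326%.
The 2000s: TFP = 3.9 − 0.575 − 3.157 = 0.168%.
Difference = 2.326 − (0.168) = 2.158 pp.

2.16 percentage points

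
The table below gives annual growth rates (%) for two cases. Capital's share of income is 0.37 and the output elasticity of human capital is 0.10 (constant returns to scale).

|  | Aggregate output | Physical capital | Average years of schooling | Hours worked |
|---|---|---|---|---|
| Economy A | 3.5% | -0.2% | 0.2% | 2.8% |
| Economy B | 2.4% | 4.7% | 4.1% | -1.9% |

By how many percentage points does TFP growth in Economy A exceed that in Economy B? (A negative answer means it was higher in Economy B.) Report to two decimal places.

Labor's share = 1 − 0.37 − 0.1 = 0.53.
Economy A: TFP = 3.5 + 0.074 − 0.02 − 1.484 = 2.07%.
Economy B: TFP = 2.4 − 1.739 − 0.41 + 1.007 = 1.258%.
Difference = 2.07 − (1.258) = 0.812 pp.

0.81 percentage points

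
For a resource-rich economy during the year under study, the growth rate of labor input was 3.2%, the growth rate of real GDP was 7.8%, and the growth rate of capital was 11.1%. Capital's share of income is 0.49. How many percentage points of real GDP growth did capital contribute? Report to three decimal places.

5.439

Contribution = share × growth = 0.49 × 11.1 = 5.439 pp.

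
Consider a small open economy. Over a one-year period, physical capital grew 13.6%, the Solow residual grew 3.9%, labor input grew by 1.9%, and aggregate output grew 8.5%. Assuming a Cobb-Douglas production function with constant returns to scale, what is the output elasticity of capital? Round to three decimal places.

gY = gA + α·gK + (1−α)·gL, so gY − gA − gL = α(gK − gL).
8.5 − 3.9 − 1.9 = α × (13.6 − 1.9).
2.7 = 11.7 α, so α = 0.23077.

α = 0.231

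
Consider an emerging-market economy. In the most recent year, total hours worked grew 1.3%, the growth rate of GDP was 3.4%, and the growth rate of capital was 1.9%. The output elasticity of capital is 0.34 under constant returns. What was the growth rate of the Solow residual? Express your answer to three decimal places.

The Solow residual growth was 1.896%.

Labor's share = 1 − 0.34 = 0.66.
Capital: 0.34 × 1.9 = 0.646 pp.
Total hours worked: 0.66 × 1.3 = 0.858 pp.
TFP growth = 3.4 − 1.504 = 1.896%.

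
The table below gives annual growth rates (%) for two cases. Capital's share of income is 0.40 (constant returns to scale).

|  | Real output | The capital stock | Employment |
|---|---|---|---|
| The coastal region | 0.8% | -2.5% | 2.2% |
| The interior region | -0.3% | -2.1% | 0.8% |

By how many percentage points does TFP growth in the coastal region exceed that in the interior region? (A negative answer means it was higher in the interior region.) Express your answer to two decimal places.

Labor's share = 1 − 0.4 = 0.6.
The coastal region: TFP = 0.8 + 1 − 1.32 = 0.48%.
The interior region: TFP = -0.3 + 0.84 − 0.48 = 0.06%.
Difference = 0.48 − (0.06) = 0.42 pp.

0.42 percentage points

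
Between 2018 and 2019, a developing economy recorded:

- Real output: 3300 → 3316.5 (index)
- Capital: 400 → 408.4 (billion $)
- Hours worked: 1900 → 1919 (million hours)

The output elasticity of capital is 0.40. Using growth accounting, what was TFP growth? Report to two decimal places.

-0.94%

Real output growth = (3316.5 − 3300) / 3300 = 0.5%.
Capital growth = (408.4 − 400) / 400 = 2.1%.
Hours worked growth = (1919 − 1900) / 1900 = 1%.
Labor's share = 1 − 0.4 = 0.6.
Capital: 0.4 × 2.1 = 0.84 pp.
Hours worked: 0.6 × 1 = 0.6 pp.
TFP growth = 0.5 − 1.44 = -0.94%.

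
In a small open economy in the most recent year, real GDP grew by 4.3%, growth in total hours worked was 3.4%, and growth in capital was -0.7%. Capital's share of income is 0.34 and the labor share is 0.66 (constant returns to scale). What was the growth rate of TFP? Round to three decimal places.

TFP growth was 2.294%.

Labor's share = 1 − 0.34 = 0.66.
Capital: 0.34 × (-0.7) = -0.238 pp.
Total hours worked: 0.66 × 3.4 = 2.244 pp.
TFP growth = 4.3 − 2.006 = 2.294%.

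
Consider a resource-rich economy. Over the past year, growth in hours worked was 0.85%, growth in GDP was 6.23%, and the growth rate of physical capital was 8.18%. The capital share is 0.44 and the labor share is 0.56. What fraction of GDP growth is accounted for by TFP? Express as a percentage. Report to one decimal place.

Labor's share = 1 − 0.44 = 0.56.
Physical capital: 0.44 × 8.18 = 3.5992 pp.
Hours worked: 0.56 × 0.85 = 0.476 pp.
TFP growth = 6.23 − 4.0752 = 2.1548%.
TFP share of growth = 2.1548 / 6.23 × 100 = 34.587%.

TFP accounted for 34.6% of growth.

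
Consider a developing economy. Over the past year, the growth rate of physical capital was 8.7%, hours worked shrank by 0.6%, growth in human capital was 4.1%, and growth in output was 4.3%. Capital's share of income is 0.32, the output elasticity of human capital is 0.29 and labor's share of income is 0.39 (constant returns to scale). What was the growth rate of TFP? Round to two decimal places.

Labor's share = 1 − 0.32 − 0.29 = 0.39.
Physical capital: 0.32 × 8.7 = 2.784 pp.
Human capital: 0.29 × 4.1 = 1.189 pp.
Hours worked: 0.39 × (-0.6) = -0.234 pp.
TFP growth = 4.3 − 3.739 = 0.561%.

0.56%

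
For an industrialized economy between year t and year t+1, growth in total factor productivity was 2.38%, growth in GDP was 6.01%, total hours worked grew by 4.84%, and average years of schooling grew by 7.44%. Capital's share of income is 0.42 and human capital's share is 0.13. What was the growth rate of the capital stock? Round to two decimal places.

Labor's share = 1 − 0.42 − 0.13 = 0.45.
gY = gA + 0.13×7.44 + 0.45×4.84 + 0.42×g.
0.42×g = 6.01 − 2.38 − 3.1452 = 0.4848.
g = 0.4848 / 0.42 = 1.1543%.

1.15%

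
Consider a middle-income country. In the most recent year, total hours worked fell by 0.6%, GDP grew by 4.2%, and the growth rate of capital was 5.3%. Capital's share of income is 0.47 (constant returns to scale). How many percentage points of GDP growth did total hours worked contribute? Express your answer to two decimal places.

-0.32

Labor's share = 1 − 0.47 = 0.53.
Contribution = share × growth = 0.53 × (-0.6) = -0.318 pp.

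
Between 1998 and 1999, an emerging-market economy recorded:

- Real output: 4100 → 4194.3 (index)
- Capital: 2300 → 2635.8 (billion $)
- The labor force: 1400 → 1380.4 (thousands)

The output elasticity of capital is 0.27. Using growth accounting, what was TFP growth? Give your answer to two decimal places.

Real output growth = (4194.3 − 4100) / 4100 = 2.3%.
Capital growth = (2635.8 − 2300) / 2300 = 14.6%.
The labor force growth = (1380.4 − 1400) / 1400 = -1.4%.
Labor's share = 1 − 0.27 = 0.73.
Capital: 0.27 × 14.6 = 3.942 pp.
The labor force: 0.73 × (-1.4) = -1.022 pp.
TFP growth = 2.3 − 2.92 = -0.62%.

-0.62%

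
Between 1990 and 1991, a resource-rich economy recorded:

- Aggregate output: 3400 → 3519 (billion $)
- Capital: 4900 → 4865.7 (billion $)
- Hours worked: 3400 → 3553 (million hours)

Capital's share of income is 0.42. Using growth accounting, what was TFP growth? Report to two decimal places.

Aggregate output growth = (3519 − 3400) / 3400 = 3.5%.
Capital growth = (4865.7 − 4900) / 4900 = -0.7%.
Hours worked growth = (3553 − 3400) / 3400 = 4.5%.
Labor's share = 1 − 0.42 = 0.58.
Capital: 0.42 × (-0.7) = -0.294 pp.
Hours worked: 0.58 × 4.5 = 2.61 pp.
TFP growth = 3.5 − 2.316 = 1.184%.

1.18%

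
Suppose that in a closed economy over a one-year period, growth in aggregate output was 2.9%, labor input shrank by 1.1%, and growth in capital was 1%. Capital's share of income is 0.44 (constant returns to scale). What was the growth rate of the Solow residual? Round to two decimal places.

Labor's share = 1 − 0.44 = 0.56.
Capital: 0.44 × 1 = 0.44 pp.
Labor input: 0.56 × (-1.1) = -0.616 pp.
TFP growth = 2.9 + 0.176 = 3.076%.

3.08%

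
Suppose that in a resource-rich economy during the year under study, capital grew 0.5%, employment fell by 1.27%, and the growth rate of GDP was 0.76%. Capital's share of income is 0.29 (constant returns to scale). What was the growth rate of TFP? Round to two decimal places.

1.52%

Labor's share = 1 − 0.29 = 0.71.
Capital: 0.29 × 0.5 = 0.145 pp.
Employment: 0.71 × (-1.27) = -0.9017 pp.
TFP growth = 0.76 + 0.7567 = 1.5167%.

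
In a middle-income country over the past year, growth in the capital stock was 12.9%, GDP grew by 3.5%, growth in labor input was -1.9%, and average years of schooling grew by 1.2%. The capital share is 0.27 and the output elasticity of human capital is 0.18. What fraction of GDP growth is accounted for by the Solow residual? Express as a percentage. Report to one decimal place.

Labor's share = 1 − 0.27 − 0.18 = 0.55.
The capital stock: 0.27 × 12.9 = 3.483 pp.
Average years of schooling: 0.18 × 1.2 = 0.216 pp.
Labor input: 0.55 × (-1.9) = -1.045 pp.
TFP growth = 3.5 − 2.654 = 0.846%.
TFP share of growth = 0.846 / 3.5 × 100 = 24.171%.

24.2%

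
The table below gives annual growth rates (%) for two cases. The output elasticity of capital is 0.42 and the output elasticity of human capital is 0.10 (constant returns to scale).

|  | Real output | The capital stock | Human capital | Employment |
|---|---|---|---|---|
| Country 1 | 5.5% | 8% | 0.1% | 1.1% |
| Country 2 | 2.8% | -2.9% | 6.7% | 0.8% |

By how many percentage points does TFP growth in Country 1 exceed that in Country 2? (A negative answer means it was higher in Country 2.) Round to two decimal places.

Labor's share = 1 − 0.42 − 0.1 = 0.48.
Country 1: TFP = 5.5 − 3.36 − 0.01 − 0.528 = 1.602%.
Country 2: TFP = 2.8 + 1.218 − 0.67 − 0.384 = 2.964%.
Difference = 1.602 − (2.964) = -1.362 pp.

-1.36 percentage points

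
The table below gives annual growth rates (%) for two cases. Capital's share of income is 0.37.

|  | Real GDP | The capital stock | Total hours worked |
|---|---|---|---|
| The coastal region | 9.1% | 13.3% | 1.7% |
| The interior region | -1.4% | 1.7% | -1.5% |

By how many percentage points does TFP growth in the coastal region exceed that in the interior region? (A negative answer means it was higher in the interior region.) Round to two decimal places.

4.19 percentage points

Labor's share = 1 − 0.37 = 0.63.
The coastal region: TFP = 9.1 − 4.921 − 1.071 = 3.108%.
The interior region: TFP = -1.4 − 0.629 + 0.945 = -1.084%.
Difference = 3.108 − (-1.084) = 4.192 pp.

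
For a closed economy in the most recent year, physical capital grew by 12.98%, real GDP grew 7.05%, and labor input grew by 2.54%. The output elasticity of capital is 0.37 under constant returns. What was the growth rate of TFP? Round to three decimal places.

Labor's share = 1 − 0.37 = 0.63.
Physical capital: 0.37 × 12.98 = 4.8026 pp.
Labor input: 0.63 × 2.54 = 1.6002 pp.
TFP growth = 7.05 − 6.4028 = 0.6472%.

0.647%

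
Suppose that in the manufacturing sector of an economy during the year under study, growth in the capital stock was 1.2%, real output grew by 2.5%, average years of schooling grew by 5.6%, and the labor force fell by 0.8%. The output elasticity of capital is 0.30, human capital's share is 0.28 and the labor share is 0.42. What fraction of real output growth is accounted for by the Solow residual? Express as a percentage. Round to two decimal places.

36.32%

Labor's share = 1 − 0.3 − 0.28 = 0.42.
The capital stock: 0.3 × 1.2 = 0.36 pp.
Average years of schooling: 0.28 × 5.6 = 1.568 pp.
The labor force: 0.42 × (-0.8) = -0.336 pp.
TFP growth = 2.5 − 1.592 = 0.908%.
TFP share of growth = 0.908 / 2.5 × 100 = 36.32%.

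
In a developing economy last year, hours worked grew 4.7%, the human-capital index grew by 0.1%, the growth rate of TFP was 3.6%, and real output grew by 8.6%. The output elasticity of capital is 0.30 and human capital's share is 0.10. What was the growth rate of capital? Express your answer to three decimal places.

7.233%

Labor's share = 1 − 0.3 − 0.1 = 0.6.
gY = gA + 0.1×0.1 + 0.6×4.7 + 0.3×g.
0.3×g = 8.6 − 3.6 − 2.83 = 2.17.
g = 2.17 / 0.3 = 7.23333%.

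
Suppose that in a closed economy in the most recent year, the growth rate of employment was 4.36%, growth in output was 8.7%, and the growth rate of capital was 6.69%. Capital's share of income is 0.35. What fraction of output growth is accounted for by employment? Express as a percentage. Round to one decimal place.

32.6%

Labor's share = 1 − 0.35 = 0.65.
Employment contributed 0.65 × 4.36 = 2.834 pp.
Share of growth = 2.834 / 8.7 × 100 = 32.575%.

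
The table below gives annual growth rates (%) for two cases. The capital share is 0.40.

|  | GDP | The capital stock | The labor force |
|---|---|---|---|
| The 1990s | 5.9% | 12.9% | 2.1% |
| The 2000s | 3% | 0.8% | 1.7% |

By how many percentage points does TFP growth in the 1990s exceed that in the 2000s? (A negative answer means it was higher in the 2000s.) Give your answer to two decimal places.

Labor's share = 1 − 0.4 = 0.6.
The 1990s: TFP = 5.9 − 5.16 − 1.26 = -0.52%.
The 2000s: TFP = 3 − 0.32 − 1.02 = 1.66%.
Difference = -0.52 − (1.66) = -2.18 pp.

-2.18 percentage points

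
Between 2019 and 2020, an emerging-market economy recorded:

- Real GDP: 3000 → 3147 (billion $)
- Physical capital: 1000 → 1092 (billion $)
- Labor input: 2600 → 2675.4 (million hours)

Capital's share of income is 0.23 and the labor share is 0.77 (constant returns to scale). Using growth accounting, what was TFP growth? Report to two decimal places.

Real GDP growth = (3147 − 3000) / 3000 = 4.9%.
Physical capital growth = (1092 − 1000) / 1000 = 9.2%.
Labor input growth = (2675.4 − 2600) / 2600 = 2.9%.
Labor's share = 1 − 0.23 = 0.77.
Physical capital: 0.23 × 9.2 = 2.116 pp.
Labor input: 0.77 × 2.9 = 2.233 pp.
TFP growth = 4.9 − 4.349 = 0.551%.

0.55%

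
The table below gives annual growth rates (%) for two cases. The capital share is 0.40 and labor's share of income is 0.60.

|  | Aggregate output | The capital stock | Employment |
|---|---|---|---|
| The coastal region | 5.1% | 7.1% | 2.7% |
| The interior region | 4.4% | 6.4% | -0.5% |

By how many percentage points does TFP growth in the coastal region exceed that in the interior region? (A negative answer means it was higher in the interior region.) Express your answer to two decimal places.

Labor's share = 1 − 0.4 = 0.6.
The coastal region: TFP = 5.1 − 2.84 − 1.62 = 0.64%.
The interior region: TFP = 4.4 − 2.56 + 0.3 = 2.14%.
Difference = 0.64 − (2.14) = -1.5 pp.

-1.50 percentage points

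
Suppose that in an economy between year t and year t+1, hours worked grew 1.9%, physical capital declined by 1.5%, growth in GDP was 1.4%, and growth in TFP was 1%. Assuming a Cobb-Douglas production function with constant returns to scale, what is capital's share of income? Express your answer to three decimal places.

gY = gA + α·gK + (1−α)·gL, so gY − gA − gL = α(gK − gL).
1.4 − 1 − 1.9 = α × (-1.5 − 1.9).
-1.5 = -3.4 α, so α = 0.44118.

0.441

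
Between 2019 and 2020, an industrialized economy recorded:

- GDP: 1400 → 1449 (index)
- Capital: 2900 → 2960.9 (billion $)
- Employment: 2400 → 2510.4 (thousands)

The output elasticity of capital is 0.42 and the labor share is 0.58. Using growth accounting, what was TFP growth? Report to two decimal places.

GDP growth = (1449 − 1400) / 1400 = 3.5%.
Capital growth = (2960.9 − 2900) / 2900 = 2.1%.
Employment growth = (2510.4 − 2400) / 2400 = 4.6%.
Labor's share = 1 − 0.42 = 0.58.
Capital: 0.42 × 2.1 = 0.882 pp.
Employment: 0.58 × 4.6 = 2.668 pp.
TFP growth = 3.5 − 3.55 = -0.05%.

-0.05%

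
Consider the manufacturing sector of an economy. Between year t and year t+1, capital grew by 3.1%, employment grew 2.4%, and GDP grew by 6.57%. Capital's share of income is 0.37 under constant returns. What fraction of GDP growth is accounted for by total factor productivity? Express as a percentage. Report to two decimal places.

59.53%

Labor's share = 1 − 0.37 = 0.63.
Capital: 0.37 × 3.1 = 1.147 pp.
Employment: 0.63 × 2.4 = 1.512 pp.
TFP growth = 6.57 − 2.659 = 3.911%.
TFP share of growth = 3.911 / 6.57 × 100 = 59.5282%.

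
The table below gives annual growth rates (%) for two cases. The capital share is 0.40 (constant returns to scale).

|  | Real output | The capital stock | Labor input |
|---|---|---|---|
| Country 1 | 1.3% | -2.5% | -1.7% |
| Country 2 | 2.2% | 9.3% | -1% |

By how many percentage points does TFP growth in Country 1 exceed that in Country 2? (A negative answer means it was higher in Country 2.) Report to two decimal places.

Labor's share = 1 − 0.4 = 0.6.
Country 1: TFP = 1.3 + 1 + 1.02 = 3.32%.
Country 2: TFP = 2.2 − 3.72 + 0.6 = -0.92%.
Difference = 3.32 − (-0.92) = 4.24 pp.

4.24 percentage points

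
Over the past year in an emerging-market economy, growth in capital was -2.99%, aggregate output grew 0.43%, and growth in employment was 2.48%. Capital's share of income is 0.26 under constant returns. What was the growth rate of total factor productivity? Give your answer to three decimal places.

-0.628%

Labor's share = 1 − 0.26 = 0.74.
Capital: 0.26 × (-2.99) = -0.7774 pp.
Employment: 0.74 × 2.48 = 1.8352 pp.
TFP growth = 0.43 − 1.0578 = -0.6278%.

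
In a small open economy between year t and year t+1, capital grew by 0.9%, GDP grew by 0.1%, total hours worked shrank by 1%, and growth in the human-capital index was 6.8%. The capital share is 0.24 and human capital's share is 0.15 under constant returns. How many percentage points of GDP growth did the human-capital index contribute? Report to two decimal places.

Contribution = share × growth = 0.15 × 6.8 = 1.02 pp.

1.02 percentage points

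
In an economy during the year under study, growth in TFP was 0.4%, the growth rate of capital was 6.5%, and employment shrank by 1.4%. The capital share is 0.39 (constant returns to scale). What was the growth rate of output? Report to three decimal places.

2.081%

Labor's share = 1 − 0.39 = 0.61.
Capital: 0.39 × 6.5 = 2.535 pp.
Employment: 0.61 × (-1.4) = -0.854 pp.
Output growth = 0.4 + 1.681 = 2.081%.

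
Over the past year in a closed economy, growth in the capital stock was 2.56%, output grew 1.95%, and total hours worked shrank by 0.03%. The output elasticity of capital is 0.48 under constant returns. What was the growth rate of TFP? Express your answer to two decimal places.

0.74%

Labor's share = 1 − 0.48 = 0.52.
The capital stock: 0.48 × 2.56 = 1.2288 pp.
Total hours worked: 0.52 × (-0.03) = -0.0156 pp.
TFP growth = 1.95 − 1.2132 = 0.7368%.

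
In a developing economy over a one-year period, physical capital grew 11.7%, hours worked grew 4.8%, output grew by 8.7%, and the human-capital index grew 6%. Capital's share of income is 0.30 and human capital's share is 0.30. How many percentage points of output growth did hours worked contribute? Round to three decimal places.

1.920 percentage points

Labor's share = 1 − 0.3 − 0.3 = 0.4.
Contribution = share × growth = 0.4 × 4.8 = 1.92 pp.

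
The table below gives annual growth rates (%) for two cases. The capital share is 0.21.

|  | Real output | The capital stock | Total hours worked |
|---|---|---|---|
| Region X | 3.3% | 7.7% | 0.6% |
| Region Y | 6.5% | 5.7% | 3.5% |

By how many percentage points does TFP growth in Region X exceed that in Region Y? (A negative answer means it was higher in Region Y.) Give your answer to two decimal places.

-1.33 percentage points

Labor's share = 1 − 0.21 = 0.79.
Region X: TFP = 3.3 − 1.617 − 0.474 = 1.209%.
Region Y: TFP = 6.5 − 1.197 − 2.765 = 2.538%.
Difference = 1.209 − (2.538) = -1.329 pp.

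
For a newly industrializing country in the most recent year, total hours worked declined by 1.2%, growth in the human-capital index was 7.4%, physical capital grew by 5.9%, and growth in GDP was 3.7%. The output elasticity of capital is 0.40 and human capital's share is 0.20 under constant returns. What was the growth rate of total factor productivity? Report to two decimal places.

0.34%

Labor's share = 1 − 0.4 − 0.2 = 0.4.
Physical capital: 0.4 × 5.9 = 2.36 pp.
The human-capital index: 0.2 × 7.4 = 1.48 pp.
Total hours worked: 0.4 × (-1.2) = -0.48 pp.
TFP growth = 3.7 − 3.36 = 0.34%.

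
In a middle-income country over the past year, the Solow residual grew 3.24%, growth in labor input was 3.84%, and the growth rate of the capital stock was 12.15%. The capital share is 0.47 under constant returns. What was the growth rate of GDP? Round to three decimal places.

10.986%

Labor's share = 1 − 0.47 = 0.53.
The capital stock: 0.47 × 12.15 = 5.7105 pp.
Labor input: 0.53 × 3.84 = 2.0352 pp.
Output growth = 3.24 + 7.7457 = 10.9857%.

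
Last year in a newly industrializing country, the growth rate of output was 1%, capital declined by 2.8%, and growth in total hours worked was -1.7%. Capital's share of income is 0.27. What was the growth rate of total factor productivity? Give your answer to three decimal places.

Labor's share = 1 − 0.27 = 0.73.
Capital: 0.27 × (-2.8) = -0.756 pp.
Total hours worked: 0.73 × (-1.7) = -1.241 pp.
TFP growth = 1 + 1.997 = 2.997%.

Total factor productivity growth was 2.997%.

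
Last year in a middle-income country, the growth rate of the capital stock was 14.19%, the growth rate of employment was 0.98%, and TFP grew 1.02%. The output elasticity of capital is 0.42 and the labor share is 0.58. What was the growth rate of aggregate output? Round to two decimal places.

7.55%

Labor's share = 1 − 0.42 = 0.58.
The capital stock: 0.42 × 14.19 = 5.9598 pp.
Employment: 0.58 × 0.98 = 0.5684 pp.
Output growth = 1.02 + 6.5282 = 7.5482%.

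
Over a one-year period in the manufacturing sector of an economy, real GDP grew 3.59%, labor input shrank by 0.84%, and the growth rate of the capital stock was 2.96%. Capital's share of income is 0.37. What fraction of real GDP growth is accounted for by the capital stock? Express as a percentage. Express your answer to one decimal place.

30.5%

The capital stock contributed 0.37 × 2.96 = 1.0952 pp.
Share of growth = 1.0952 / 3.59 × 100 = 30.507%.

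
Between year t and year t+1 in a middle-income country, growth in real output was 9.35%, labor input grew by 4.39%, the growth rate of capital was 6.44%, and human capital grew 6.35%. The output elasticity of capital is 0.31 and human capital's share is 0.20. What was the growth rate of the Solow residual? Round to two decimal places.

The Solow residual growth was 3.93%.

Labor's share = 1 − 0.31 − 0.2 = 0.49.
Capital: 0.31 × 6.44 = 1.9964 pp.
Human capital: 0.2 × 6.35 = 1.27 pp.
Labor input: 0.49 × 4.39 = 2.1511 pp.
TFP growth = 9.35 − 5.4175 = 3.9325%.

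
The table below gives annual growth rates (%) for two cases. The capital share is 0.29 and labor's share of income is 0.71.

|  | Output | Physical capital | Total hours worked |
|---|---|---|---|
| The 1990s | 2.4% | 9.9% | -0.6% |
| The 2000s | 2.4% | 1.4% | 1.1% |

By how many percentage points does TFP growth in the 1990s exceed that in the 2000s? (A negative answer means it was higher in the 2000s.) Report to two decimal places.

-1.26 percentage points

Labor's share = 1 − 0.29 = 0.71.
The 1990s: TFP = 2.4 − 2.871 + 0.426 = -0.045%.
The 2000s: TFP = 2.4 − 0.406 − 0.781 = 1.213%.
Difference = -0.045 − (1.213) = -1.258 pp.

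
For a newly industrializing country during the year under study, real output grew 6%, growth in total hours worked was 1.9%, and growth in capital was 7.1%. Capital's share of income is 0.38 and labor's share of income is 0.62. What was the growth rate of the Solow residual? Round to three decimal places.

Labor's share = 1 − 0.38 = 0.62.
Capital: 0.38 × 7.1 = 2.698 pp.
Total hours worked: 0.62 × 1.9 = 1.178 pp.
TFP growth = 6 − 3.876 = 2.124%.

The Solow residual growth was 2.124%.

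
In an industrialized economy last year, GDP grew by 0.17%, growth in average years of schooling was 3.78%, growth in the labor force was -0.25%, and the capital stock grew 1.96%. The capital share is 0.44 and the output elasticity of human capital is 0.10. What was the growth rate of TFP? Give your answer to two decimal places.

Labor's share = 1 − 0.44 − 0.1 = 0.46.
The capital stock: 0.44 × 1.96 = 0.8624 pp.
Average years of schooling: 0.1 × 3.78 = 0.378 pp.
The labor force: 0.46 × (-0.25) = -0.115 pp.
TFP growth = 0.17 − 1.1254 = -0.9554%.

-0.96%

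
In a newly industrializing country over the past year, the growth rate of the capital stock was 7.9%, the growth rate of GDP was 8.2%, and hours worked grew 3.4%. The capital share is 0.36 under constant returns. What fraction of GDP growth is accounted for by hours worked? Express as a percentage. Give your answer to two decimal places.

Labor's share = 1 − 0.36 = 0.64.
Hours worked contributed 0.64 × 3.4 = 2.176 pp.
Share of growth = 2.176 / 8.2 × 100 = 26.5366%.

26.54%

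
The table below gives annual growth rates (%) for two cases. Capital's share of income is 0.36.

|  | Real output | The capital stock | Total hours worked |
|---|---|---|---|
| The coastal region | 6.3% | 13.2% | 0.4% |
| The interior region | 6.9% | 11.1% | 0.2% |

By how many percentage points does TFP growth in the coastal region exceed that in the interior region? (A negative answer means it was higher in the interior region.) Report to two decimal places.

Labor's share = 1 − 0.36 = 0.64.
The coastal region: TFP = 6.3 − 4.752 − 0.256 = 1.292%.
The interior region: TFP = 6.9 − 3.996 − 0.128 = 2.776%.
Difference = 1.292 − (2.776) = -1.484 pp.

-1.48 percentage points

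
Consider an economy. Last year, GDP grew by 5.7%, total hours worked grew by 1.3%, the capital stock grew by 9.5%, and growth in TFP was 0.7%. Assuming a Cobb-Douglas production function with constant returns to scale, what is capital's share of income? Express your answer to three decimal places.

gY = gA + α·gK + (1−α)·gL, so gY − gA − gL = α(gK − gL).
5.7 − 0.7 − 1.3 = α × (9.5 − 1.3).
3.7 = 8.2 α, so α = 0.45122.

Capital's share of income is 0.451.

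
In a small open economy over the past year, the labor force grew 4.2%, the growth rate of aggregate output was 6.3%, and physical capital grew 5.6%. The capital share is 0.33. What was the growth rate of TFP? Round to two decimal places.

Labor's share = 1 − 0.33 = 0.67.
Physical capital: 0.33 × 5.6 = 1.848 pp.
The labor force: 0.67 × 4.2 = 2.814 pp.
TFP growth = 6.3 − 4.662 = 1.638%.

1.64%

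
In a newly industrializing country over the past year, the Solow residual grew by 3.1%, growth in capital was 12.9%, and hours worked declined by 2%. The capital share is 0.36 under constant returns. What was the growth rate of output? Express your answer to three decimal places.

Labor's share = 1 − 0.36 = 0.64.
Capital: 0.36 × 12.9 = 4.644 pp.
Hours worked: 0.64 × (-2) = -1.28 pp.
Output growth = 3.1 + 3.364 = 6.464%.

Output growth was 6.464%.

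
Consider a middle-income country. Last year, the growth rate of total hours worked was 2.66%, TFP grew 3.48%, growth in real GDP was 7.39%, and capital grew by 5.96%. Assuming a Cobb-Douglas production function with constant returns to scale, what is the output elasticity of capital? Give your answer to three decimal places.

gY = gA + α·gK + (1−α)·gL, so gY − gA − gL = α(gK − gL).
7.39 − 3.48 − 2.66 = α × (5.96 − 2.66).
1.25 = 3.3 α, so α = 0.37879.

The output elasticity of capital is 0.379.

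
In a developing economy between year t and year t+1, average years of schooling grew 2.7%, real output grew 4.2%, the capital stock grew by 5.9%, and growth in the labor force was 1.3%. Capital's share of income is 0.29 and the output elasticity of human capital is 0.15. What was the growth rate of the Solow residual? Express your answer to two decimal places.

The Solow residual growth was 1.36%.

Labor's share = 1 − 0.29 − 0.15 = 0.56.
The capital stock: 0.29 × 5.9 = 1.711 pp.
Average years of schooling: 0.15 × 2.7 = 0.405 pp.
The labor force: 0.56 × 1.3 = 0.728 pp.
TFP growth = 4.2 − 2.844 = 1.356%.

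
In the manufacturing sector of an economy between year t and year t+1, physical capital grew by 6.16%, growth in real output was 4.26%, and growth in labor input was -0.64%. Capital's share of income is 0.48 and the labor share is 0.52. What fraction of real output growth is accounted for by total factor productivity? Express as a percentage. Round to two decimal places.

Labor's share = 1 − 0.48 = 0.52.
Physical capital: 0.48 × 6.16 = 2.9568 pp.
Labor input: 0.52 × (-0.64) = -0.3328 pp.
TFP growth = 4.26 − 2.624 = 1.636%.
TFP share of growth = 1.636 / 4.26 × 100 = 38.4038%.

38.40%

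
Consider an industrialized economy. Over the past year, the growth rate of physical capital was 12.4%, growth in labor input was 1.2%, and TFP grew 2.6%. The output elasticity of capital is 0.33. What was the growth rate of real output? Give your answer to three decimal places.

Labor's share = 1 − 0.33 = 0.67.
Physical capital: 0.33 × 12.4 = 4.092 pp.
Labor input: 0.67 × 1.2 = 0.804 pp.
Output growth = 2.6 + 4.896 = 7.496%.

7.496%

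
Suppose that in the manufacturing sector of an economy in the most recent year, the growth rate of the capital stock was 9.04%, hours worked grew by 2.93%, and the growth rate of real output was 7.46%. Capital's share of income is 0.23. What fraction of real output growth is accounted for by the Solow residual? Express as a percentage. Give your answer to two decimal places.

Labor's share = 1 − 0.23 = 0.77.
The capital stock: 0.23 × 9.04 = 2.0792 pp.
Hours worked: 0.77 × 2.93 = 2.2561 pp.
TFP growth = 7.46 − 4.3353 = 3.1247%.
TFP share of growth = 3.1247 / 7.46 × 100 = 41.8861%.

41.89%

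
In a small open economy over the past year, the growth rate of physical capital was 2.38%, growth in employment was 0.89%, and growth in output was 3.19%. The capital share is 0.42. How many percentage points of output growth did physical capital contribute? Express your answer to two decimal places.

1.00 pp

Contribution = share × growth = 0.42 × 2.38 = 0.9996 pp.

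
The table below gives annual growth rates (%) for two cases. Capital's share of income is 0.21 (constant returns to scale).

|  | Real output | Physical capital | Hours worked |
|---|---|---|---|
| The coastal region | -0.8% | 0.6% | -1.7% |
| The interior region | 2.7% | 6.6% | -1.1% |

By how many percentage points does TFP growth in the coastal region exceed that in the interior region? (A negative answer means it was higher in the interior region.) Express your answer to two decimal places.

-1.77 percentage points

Labor's share = 1 − 0.21 = 0.79.
The coastal region: TFP = -0.8 − 0.126 + 1.343 = 0.417%.
The interior region: TFP = 2.7 − 1.386 + 0.869 = 2.183%.
Difference = 0.417 − (2.183) = -1.766 pp.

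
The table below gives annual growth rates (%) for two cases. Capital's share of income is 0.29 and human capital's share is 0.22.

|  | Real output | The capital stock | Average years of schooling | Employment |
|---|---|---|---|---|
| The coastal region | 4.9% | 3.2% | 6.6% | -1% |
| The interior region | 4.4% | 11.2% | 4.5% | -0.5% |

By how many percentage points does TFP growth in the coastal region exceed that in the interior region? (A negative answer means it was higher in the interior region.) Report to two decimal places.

Labor's share = 1 − 0.29 − 0.22 = 0.49.
The coastal region: TFP = 4.9 − 0.928 − 1.452 + 0.49 = 3.01%.
The interior region: TFP = 4.4 − 3.248 − 0.99 + 0.245 = 0.407%.
Difference = 3.01 − (0.407) = 2.603 pp.

2.60 percentage points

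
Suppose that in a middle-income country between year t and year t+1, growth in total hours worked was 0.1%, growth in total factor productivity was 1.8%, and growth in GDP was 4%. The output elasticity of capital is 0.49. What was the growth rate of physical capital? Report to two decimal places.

Physical capital growth was 4.39%.

Labor's share = 1 − 0.49 = 0.51.
gY = gA + 0.51×0.1 + 0.49×g.
0.49×g = 4 − 1.8 − 0.051 = 2.149.
g = 2.149 / 0.49 = 4.3857%.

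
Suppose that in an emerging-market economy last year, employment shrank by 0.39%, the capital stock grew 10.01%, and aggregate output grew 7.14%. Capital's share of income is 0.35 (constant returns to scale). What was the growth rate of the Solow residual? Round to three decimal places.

3.890%

Labor's share = 1 − 0.35 = 0.65.
The capital stock: 0.35 × 10.01 = 3.5035 pp.
Employment: 0.65 × (-0.39) = -0.2535 pp.
TFP growth = 7.14 − 3.25 = 3.89%.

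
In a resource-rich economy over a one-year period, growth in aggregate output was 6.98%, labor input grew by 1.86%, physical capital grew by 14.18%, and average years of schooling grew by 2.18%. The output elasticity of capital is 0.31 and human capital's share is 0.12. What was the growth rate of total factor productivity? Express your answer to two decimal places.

Labor's share = 1 − 0.31 − 0.12 = 0.57.
Physical capital: 0.31 × 14.18 = 4.3958 pp.
Average years of schooling: 0.12 × 2.18 = 0.2616 pp.
Labor input: 0.57 × 1.86 = 1.0602 pp.
TFP growth = 6.98 − 5.7176 = 1.2624%.

Total factor productivity growth was 1.26%.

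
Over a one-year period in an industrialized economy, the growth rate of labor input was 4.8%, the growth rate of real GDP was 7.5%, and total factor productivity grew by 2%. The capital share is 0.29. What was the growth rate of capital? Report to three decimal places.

Labor's share = 1 − 0.29 = 0.71.
gY = gA + 0.71×4.8 + 0.29×g.
0.29×g = 7.5 − 2 − 3.408 = 2.092.
g = 2.092 / 0.29 = 7.21379%.

7.214%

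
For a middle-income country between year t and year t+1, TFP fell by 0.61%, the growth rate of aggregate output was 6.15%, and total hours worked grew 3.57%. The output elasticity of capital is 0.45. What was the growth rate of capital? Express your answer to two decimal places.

Labor's share = 1 − 0.45 = 0.55.
gY = gA + 0.55×3.57 + 0.45×g.
0.45×g = 6.15 + 0.61 − 1.9635 = 4.7965.
g = 4.7965 / 0.45 = 10.6589%.

10.66%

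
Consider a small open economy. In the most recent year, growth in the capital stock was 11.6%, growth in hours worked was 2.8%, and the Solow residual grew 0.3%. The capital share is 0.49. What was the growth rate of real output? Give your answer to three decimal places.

Labor's share = 1 − 0.49 = 0.51.
The capital stock: 0.49 × 11.6 = 5.684 pp.
Hours worked: 0.51 × 2.8 = 1.428 pp.
Output growth = 0.3 + 7.112 = 7.412%.

Real output grew 7.412%.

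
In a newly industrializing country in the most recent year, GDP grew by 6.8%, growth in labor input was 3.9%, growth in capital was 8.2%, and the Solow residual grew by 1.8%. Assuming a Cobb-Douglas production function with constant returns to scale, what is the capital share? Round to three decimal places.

α = 0.256

gY = gA + α·gK + (1−α)·gL, so gY − gA − gL = α(gK − gL).
6.8 − 1.8 − 3.9 = α × (8.2 − 3.9).
1.1 = 4.3 α, so α = 0.25581.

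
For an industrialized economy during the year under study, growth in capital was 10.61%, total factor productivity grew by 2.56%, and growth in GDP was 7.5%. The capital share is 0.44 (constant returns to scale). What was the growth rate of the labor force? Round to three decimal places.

Labor's share = 1 − 0.44 = 0.56.
gY = gA + 0.44×10.61 + 0.56×g.
0.56×g = 7.5 − 2.56 − 4.6684 = 0.2716.
g = 0.2716 / 0.56 = 0.485%.

0.485%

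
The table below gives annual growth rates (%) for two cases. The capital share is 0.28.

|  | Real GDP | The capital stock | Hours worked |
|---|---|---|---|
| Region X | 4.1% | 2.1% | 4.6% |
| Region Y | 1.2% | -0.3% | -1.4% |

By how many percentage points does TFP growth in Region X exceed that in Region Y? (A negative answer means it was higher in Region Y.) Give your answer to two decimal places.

-2.09 percentage points

Labor's share = 1 − 0.28 = 0.72.
Region X: TFP = 4.1 − 0.588 − 3.312 = 0.2%.
Region Y: TFP = 1.2 + 0.084 + 1.008 = 2.292%.
Difference = 0.2 − (2.292) = -2.092 pp.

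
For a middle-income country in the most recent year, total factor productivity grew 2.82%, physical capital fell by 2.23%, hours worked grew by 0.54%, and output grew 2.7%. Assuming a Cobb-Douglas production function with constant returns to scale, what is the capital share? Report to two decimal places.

The capital share is 0.24.

gY = gA + α·gK + (1−α)·gL, so gY − gA − gL = α(gK − gL).
2.7 − 2.82 − 0.54 = α × (-2.23 − 0.54).
-0.66 = -2.77 α, so α = 0.2383.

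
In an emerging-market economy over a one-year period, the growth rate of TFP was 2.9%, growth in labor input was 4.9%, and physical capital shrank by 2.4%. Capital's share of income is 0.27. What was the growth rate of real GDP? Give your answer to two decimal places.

Real GDP growth was 5.83%.

Labor's share = 1 − 0.27 = 0.73.
Physical capital: 0.27 × (-2.4) = -0.648 pp.
Labor input: 0.73 × 4.9 = 3.577 pp.
Output growth = 2.9 + 2.929 = 5.829%.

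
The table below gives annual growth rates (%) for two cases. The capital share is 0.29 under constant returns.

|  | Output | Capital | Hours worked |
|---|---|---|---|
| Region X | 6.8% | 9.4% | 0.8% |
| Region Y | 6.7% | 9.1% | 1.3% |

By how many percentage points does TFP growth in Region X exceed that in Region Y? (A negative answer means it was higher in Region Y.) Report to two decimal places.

0.37 percentage points

Labor's share = 1 − 0.29 = 0.71.
Region X: TFP = 6.8 − 2.726 − 0.568 = 3.506%.
Region Y: TFP = 6.7 − 2.639 − 0.923 = 3.138%.
Difference = 3.506 − (3.138) = 0.368 pp.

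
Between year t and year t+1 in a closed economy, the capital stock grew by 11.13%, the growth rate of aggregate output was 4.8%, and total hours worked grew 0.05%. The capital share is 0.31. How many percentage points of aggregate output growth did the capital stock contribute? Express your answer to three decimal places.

3.450 pp

Contribution = share × growth = 0.31 × 11.13 = 3.4503 pp.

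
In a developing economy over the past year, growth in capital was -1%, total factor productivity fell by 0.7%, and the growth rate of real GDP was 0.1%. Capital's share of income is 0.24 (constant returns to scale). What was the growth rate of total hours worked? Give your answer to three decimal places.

Labor's share = 1 − 0.24 = 0.76.
gY = gA + 0.24×(-1) + 0.76×g.
0.76×g = 0.1 + 0.7 + 0.24 = 1.04.
g = 1.04 / 0.76 = 1.36842%.

1.368%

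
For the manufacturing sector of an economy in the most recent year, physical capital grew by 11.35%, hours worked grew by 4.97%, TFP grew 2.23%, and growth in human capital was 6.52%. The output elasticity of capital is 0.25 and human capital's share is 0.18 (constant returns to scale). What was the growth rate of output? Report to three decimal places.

Output growth was 9.074%.

Labor's share = 1 − 0.25 − 0.18 = 0.57.
Physical capital: 0.25 × 11.35 = 2.8375 pp.
Human capital: 0.18 × 6.52 = 1.1736 pp.
Hours worked: 0.57 × 4.97 = 2.8329 pp.
Output growth = 2.23 + 6.844 = 9.074%.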